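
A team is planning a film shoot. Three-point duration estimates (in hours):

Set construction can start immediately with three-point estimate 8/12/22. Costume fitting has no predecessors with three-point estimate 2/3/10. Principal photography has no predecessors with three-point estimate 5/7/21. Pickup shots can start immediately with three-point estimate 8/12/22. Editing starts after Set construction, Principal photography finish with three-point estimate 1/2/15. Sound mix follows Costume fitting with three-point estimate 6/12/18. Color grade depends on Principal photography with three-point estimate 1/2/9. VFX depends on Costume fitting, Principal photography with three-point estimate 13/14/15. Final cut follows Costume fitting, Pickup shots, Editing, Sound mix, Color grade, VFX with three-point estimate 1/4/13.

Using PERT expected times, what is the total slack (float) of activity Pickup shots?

10 hours

te_Set construction = (8 + 4·12 + 22)/6 = 78/6 = 13
te_Costume fitting = (2 + 4·3 + 10)/6 = 24/6 = 4
te_Principal photography = (5 + 4·7 + 21)/6 = 54/6 = 9
te_Pickup shots = (8 + 4·12 + 22)/6 = 78/6 = 13
te_Editing = (1 + 4·2 + 15)/6 = 24/6 = 4
te_Sound mix = (6 + 4·12 + 18)/6 = 72/6 = 12
te_Color grade = (1 + 4·2 + 9)/6 = 18/6 = 3
te_VFX = (13 + 4·14 + 15)/6 = 84/6 = 14
te_Final cut = (1 + 4·4 + 13)/6 = 30/6 = 5

Forward pass:
ES_Set construction = 0; EF_Set construction = 13
ES_Costume fitting = 0; EF_Costume fitting = 4
ES_Principal photography = 0; EF_Principal photography = 9
ES_Pickup shots = 0; EF_Pickup shots = 13
ES_Editing = max(EF_Set construction=13, EF_Principal photography=9) = 13; EF_Editing = 13+4 = 17
ES_Sound mix = 4; EF_Sound mix = 4+12 = 16
ES_Color grade = 9; EF_Color grade = 9+3 = 12
ES_VFX = max(EF_Costume fitting=4, EF_Principal photography=9) = 9; EF_VFX = 9+14 = 23
ES_Final cut = max(EF_Costume fitting=4, EF_Pickup shots=13, EF_Editing=17, EF_Sound mix=16, EF_Color grade=12, EF_VFX=23) = 23; EF_Final cut = 23+5 = 28
Expected project duration μ = 28 hours. Critical path: Principal photography → VFX → Final cut.

Backward pass:
LF_Final cut = 28; LS_Final cut = 28−5 = 23
LF_VFX = LS_Final cut = 23; LS_VFX = 23−14 = 9
LF_Color grade = LS_Final cut = 23; LS_Color grade = 23−3 = 20
LF_Sound mix = LS_Final cut = 23; LS_Sound mix = 23−12 = 11
LF_Editing = LS_Final cut = 23; LS_Editing = 23−4 = 19
LF_Pickup shots = LS_Final cut = 23; LS_Pickup shots = 23−13 = 10
LF_Principal photography = min(LS_Editing=19, LS_Color grade=20, LS_VFX=9) = 9; LS_Principal photography = 9−9 = 0
LF_Costume fitting = min(LS_Sound mix=11, LS_VFX=9, LS_Final cut=23) = 9; LS_Costume fitting = 9−4 = 5
LF_Set construction = LS_Editing = 19; LS_Set construction = 19−13 = 6
Slack_Pickup shots = LS_Pickup shots − ES_Pickup shots = 10 − 0 = 10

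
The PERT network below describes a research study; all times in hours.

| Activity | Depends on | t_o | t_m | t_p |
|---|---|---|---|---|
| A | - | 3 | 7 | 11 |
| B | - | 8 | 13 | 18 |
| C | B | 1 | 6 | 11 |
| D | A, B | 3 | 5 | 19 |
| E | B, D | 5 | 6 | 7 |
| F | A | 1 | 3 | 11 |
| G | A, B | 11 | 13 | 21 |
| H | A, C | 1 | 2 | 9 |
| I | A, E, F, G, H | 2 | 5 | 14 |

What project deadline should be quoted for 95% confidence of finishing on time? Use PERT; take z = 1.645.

38.1 hours

te_A = (3 + 4·7 + 11)/6 = 42/6 = 7; σ²_A = ((11−3)/6)² = 1.778
te_B = (8 + 4·13 + 18)/6 = 78/6 = 13; σ²_B = ((18−8)/6)² = 2.778
te_C = (1 + 4·6 + 11)/6 = 36/6 = 6; σ²_C = ((11−1)/6)² = 2.778
te_D = (3 + 4·5 + 19)/6 = 42/6 = 7; σ²_D = ((19−3)/6)² = 7.111
te_E = (5 + 4·6 + 7)/6 = 36/6 = 6; σ²_E = ((7−5)/6)² = 0.111
te_F = (1 + 4·3 + 11)/6 = 24/6 = 4; σ²_F = ((11−1)/6)² = 2.778
te_G = (11 + 4·13 + 21)/6 = 84/6 = 14; σ²_G = ((21−11)/6)² = 2.778
te_H = (1 + 4·2 + 9)/6 = 18/6 = 3; σ²_H = ((9−1)/6)² = 1.778
te_I = (2 + 4·5 + 14)/6 = 36/6 = 6; σ²_I = ((14−2)/6)² = 4.000

Forward pass:
ES_A = 0; EF_A = 7
ES_B = 0; EF_B = 13
ES_C = 13; EF_C = 13+6 = 19
ES_D = max(EF_A=7, EF_B=13) = 13; EF_D = 13+7 = 20
ES_E = max(EF_B=13, EF_D=20) = 20; EF_E = 20+6 = 26
ES_F = 7; EF_F = 7+4 = 11
ES_G = max(EF_A=7, EF_B=13) = 13; EF_G = 13+14 = 27
ES_H = max(EF_A=7, EF_C=19) = 19; EF_H = 19+3 = 22
ES_I = max(EF_A=7, EF_E=26, EF_F=11, EF_G=27, EF_H=22) = 27; EF_I = 27+6 = 33
Expected project duration μ = 33 hours. Critical path: B → G → I.

Variance along critical path = 2.778 + 2.778 + 4.000 = 9.556; σ = 3.091 hours.
D = μ + z·σ = 33 + 1.645·3.091 = 38.1 hours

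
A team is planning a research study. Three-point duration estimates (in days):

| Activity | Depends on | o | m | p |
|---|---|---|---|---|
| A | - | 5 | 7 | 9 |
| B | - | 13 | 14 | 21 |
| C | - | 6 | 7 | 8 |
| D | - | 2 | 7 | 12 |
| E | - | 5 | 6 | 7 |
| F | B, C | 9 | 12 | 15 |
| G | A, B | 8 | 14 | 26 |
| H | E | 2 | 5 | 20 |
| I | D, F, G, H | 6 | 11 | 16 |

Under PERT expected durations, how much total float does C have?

te_A = (5 + 4·7 + 9)/6 = 42/6 = 7
te_B = (13 + 4·14 + 21)/6 = 90/6 = 15
te_C = (6 + 4·7 + 8)/6 = 42/6 = 7
te_D = (2 + 4·7 + 12)/6 = 42/6 = 7
te_E = (5 + 4·6 + 7)/6 = 36/6 = 6
te_F = (9 + 4·12 + 15)/6 = 72/6 = 12
te_G = (8 + 4·14 + 26)/6 = 90/6 = 15
te_H = (2 + 4·5 + 20)/6 = 42/6 = 7
te_I = (6 + 4·11 + 16)/6 = 66/6 = 11

Forward pass:
ES_A = 0; EF_A = 7
ES_B = 0; EF_B = 15
ES_C = 0; EF_C = 7
ES_D = 0; EF_D = 7
ES_E = 0; EF_E = 6
ES_F = max(EF_B=15, EF_C=7) = 15; EF_F = 15+12 = 27
ES_G = max(EF_A=7, EF_B=15) = 15; EF_G = 15+15 = 30
ES_H = 6; EF_H = 6+7 = 13
ES_I = max(EF_D=7, EF_F=27, EF_G=30, EF_H=13) = 30; EF_I = 30+11 = 41
Expected project duration μ = 41 days. Critical path: B → G → I.

Backward pass:
LF_I = 41; LS_I = 41−11 = 30
LF_H = LS_I = 30; LS_H = 30−7 = 23
LF_G = LS_I = 30; LS_G = 30−15 = 15
LF_F = LS_I = 30; LS_F = 30−12 = 18
LF_E = LS_H = 23; LS_E = 23−6 = 17
LF_D = LS_I = 30; LS_D = 30−7 = 23
LF_C = LS_F = 18; LS_C = 18−7 = 11
LF_B = min(LS_F=18, LS_G=15) = 15; LS_B = 15−15 = 0
LF_A = LS_G = 15; LS_A = 15−7 = 8
Slack_C = LS_C − ES_C = 11 − 0 = 11

11 days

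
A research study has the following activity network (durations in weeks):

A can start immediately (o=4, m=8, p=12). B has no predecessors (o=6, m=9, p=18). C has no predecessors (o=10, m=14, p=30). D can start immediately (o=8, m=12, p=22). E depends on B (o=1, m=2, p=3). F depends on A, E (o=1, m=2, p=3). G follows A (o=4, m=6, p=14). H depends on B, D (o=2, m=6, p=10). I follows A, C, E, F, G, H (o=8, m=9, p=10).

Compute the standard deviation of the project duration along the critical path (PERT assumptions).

2.71 weeks

te_A = (4 + 4·8 + 12)/6 = 48/6 = 8; σ²_A = ((12−4)/6)² = 1.778
te_B = (6 + 4·9 + 18)/6 = 60/6 = 10; σ²_B = ((18−6)/6)² = 4.000
te_C = (10 + 4·14 + 30)/6 = 96/6 = 16; σ²_C = ((30−10)/6)² = 11.111
te_D = (8 + 4·12 + 22)/6 = 78/6 = 13; σ²_D = ((22−8)/6)² = 5.444
te_E = (1 + 4·2 + 3)/6 = 12/6 = 2; σ²_E = ((3−1)/6)² = 0.111
te_F = (1 + 4·2 + 3)/6 = 12/6 = 2; σ²_F = ((3−1)/6)² = 0.111
te_G = (4 + 4·6 + 14)/6 = 42/6 = 7; σ²_G = ((14−4)/6)² = 2.778
te_H = (2 + 4·6 + 10)/6 = 36/6 = 6; σ²_H = ((10−2)/6)² = 1.778
te_I = (8 + 4·9 + 10)/6 = 54/6 = 9; σ²_I = ((10−8)/6)² = 0.111

Forward pass:
ES_A = 0; EF_A = 8
ES_B = 0; EF_B = 10
ES_C = 0; EF_C = 16
ES_D = 0; EF_D = 13
ES_E = 10; EF_E = 10+2 = 12
ES_F = max(EF_A=8, EF_E=12) = 12; EF_F = 12+2 = 14
ES_G = 8; EF_G = 8+7 = 15
ES_H = max(EF_B=10, EF_D=13) = 13; EF_H = 13+6 = 19
ES_I = max(EF_A=8, EF_C=16, EF_E=12, EF_F=14, EF_G=15, EF_H=19) = 19; EF_I = 19+9 = 28
Expected project duration μ = 28 weeks. Critical path: D → H → I.

Variance along critical path = 5.444 + 1.778 + 0.111 = 7.333
σ = √7.333 = 2.708 weeks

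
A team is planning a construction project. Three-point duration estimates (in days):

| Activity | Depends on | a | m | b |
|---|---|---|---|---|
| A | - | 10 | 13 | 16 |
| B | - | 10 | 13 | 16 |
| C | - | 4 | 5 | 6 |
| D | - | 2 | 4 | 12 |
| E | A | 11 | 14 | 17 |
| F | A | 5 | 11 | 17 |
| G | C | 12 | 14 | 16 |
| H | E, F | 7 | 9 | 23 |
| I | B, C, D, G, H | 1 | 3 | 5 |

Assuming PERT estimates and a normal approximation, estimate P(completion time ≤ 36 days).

te_A = (10 + 4·13 + 16)/6 = 78/6 = 13; σ²_A = ((16−10)/6)² = 1.000
te_B = (10 + 4·13 + 16)/6 = 78/6 = 13; σ²_B = ((16−10)/6)² = 1.000
te_C = (4 + 4·5 + 6)/6 = 30/6 = 5; σ²_C = ((6−4)/6)² = 0.111
te_D = (2 + 4·4 + 12)/6 = 30/6 = 5; σ²_D = ((12−2)/6)² = 2.778
te_E = (11 + 4·14 + 17)/6 = 84/6 = 14; σ²_E = ((17−11)/6)² = 1.000
te_F = (5 + 4·11 + 17)/6 = 66/6 = 11; σ²_F = ((17−5)/6)² = 4.000
te_G = (12 + 4·14 + 16)/6 = 84/6 = 14; σ²_G = ((16−12)/6)² = 0.444
te_H = (7 + 4·9 + 23)/6 = 66/6 = 11; σ²_H = ((23−7)/6)² = 7.111
te_I = (1 + 4·3 + 5)/6 = 18/6 = 3; σ²_I = ((5−1)/6)² = 0.444

Forward pass:
ES_A = 0; EF_A = 13
ES_B = 0; EF_B = 13
ES_C = 0; EF_C = 5
ES_D = 0; EF_D = 5
ES_E = 13; EF_E = 13+14 = 27
ES_F = 13; EF_F = 13+11 = 24
ES_G = 5; EF_G = 5+14 = 19
ES_H = max(EF_E=27, EF_F=24) = 27; EF_H = 27+11 = 38
ES_I = max(EF_B=13, EF_C=5, EF_D=5, EF_G=19, EF_H=38) = 38; EF_I = 38+3 = 41
Expected project duration μ = 41 days. Critical path: A → E → H → I.

Variance along critical path = 1.000 + 1.000 + 7.111 + 0.444 = 9.556; σ = √9.556 = 3.091 days.
Z = (36 − 41) / 3.091 = -1.617
P(T ≤ 36) = Φ(-1.617) ≈ 0.053

0.053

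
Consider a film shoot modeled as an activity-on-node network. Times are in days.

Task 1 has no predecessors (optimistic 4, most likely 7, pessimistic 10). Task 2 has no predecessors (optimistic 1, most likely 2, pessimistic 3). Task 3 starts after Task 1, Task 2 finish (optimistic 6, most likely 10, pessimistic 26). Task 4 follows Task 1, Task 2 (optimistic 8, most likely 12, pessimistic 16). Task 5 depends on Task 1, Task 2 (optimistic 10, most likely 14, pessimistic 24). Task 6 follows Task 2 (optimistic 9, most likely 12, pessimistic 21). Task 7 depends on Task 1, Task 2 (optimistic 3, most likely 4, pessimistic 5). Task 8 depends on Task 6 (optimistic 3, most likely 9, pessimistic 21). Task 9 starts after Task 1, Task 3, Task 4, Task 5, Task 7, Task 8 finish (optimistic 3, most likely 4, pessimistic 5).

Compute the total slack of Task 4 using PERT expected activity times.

te_Task 1 = (4 + 4·7 + 10)/6 = 42/6 = 7
te_Task 2 = (1 + 4·2 + 3)/6 = 12/6 = 2
te_Task 3 = (6 + 4·10 + 26)/6 = 72/6 = 12
te_Task 4 = (8 + 4·12 + 16)/6 = 72/6 = 12
te_Task 5 = (10 + 4·14 + 24)/6 = 90/6 = 15
te_Task 6 = (9 + 4·12 + 21)/6 = 78/6 = 13
te_Task 7 = (3 + 4·4 + 5)/6 = 24/6 = 4
te_Task 8 = (3 + 4·9 + 21)/6 = 60/6 = 10
te_Task 9 = (3 + 4·4 + 5)/6 = 24/6 = 4

Forward pass:
ES_Task 1 = 0; EF_Task 1 = 7
ES_Task 2 = 0; EF_Task 2 = 2
ES_Task 3 = max(EF_Task 1=7, EF_Task 2=2) = 7; EF_Task 3 = 7+12 = 19
ES_Task 4 = max(EF_Task 1=7, EF_Task 2=2) = 7; EF_Task 4 = 7+12 = 19
ES_Task 5 = max(EF_Task 1=7, EF_Task 2=2) = 7; EF_Task 5 = 7+15 = 22
ES_Task 6 = 2; EF_Task 6 = 2+13 = 15
ES_Task 7 = max(EF_Task 1=7, EF_Task 2=2) = 7; EF_Task 7 = 7+4 = 11
ES_Task 8 = 15; EF_Task 8 = 15+10 = 25
ES_Task 9 = max(EF_Task 1=7, EF_Task 3=19, EF_Task 4=19, EF_Task 5=22, EF_Task 7=11, EF_Task 8=25) = 25; EF_Task 9 = 25+4 = 29
Expected project duration μ = 29 days. Critical path: Task 2 → Task 6 → Task 8 → Task 9.

Backward pass:
LF_Task 9 = 29; LS_Task 9 = 29−4 = 25
LF_Task 8 = LS_Task 9 = 25; LS_Task 8 = 25−10 = 15
LF_Task 7 = LS_Task 9 = 25; LS_Task 7 = 25−4 = 21
LF_Task 6 = LS_Task 8 = 15; LS_Task 6 = 15−13 = 2
LF_Task 5 = LS_Task 9 = 25; LS_Task 5 = 25−15 = 10
LF_Task 4 = LS_Task 9 = 25; LS_Task 4 = 25−12 = 13
LF_Task 3 = LS_Task 9 = 25; LS_Task 3 = 25−12 = 13
LF_Task 2 = min(LS_Task 3=13, LS_Task 4=13, LS_Task 5=10, LS_Task 6=2, LS_Task 7=21) = 2; LS_Task 2 = 2−2 = 0
LF_Task 1 = min(LS_Task 3=13, LS_Task 4=13, LS_Task 5=10, LS_Task 7=21, LS_Task 9=25) = 10; LS_Task 1 = 10−7 = 3
Slack_Task 4 = LS_Task 4 − ES_Task 4 = 13 − 7 = 6

6 days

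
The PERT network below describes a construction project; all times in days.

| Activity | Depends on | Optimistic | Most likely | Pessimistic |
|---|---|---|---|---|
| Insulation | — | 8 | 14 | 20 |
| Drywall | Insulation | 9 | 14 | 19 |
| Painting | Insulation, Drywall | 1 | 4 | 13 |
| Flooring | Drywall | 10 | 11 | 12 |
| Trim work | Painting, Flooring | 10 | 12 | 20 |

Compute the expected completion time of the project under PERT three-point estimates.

te_Insulation = (8 + 4·14 + 20)/6 = 84/6 = 14
te_Drywall = (9 + 4·14 + 19)/6 = 84/6 = 14
te_Painting = (1 + 4·4 + 13)/6 = 30/6 = 5
te_Flooring = (10 + 4·11 + 12)/6 = 66/6 = 11
te_Trim work = (10 + 4·12 + 20)/6 = 78/6 = 13

Forward pass:
ES_Insulation = 0; EF_Insulation = 14
ES_Drywall = 14; EF_Drywall = 14+14 = 28
ES_Painting = max(EF_Insulation=14, EF_Drywall=28) = 28; EF_Painting = 28+5 = 33
ES_Flooring = 28; EF_Flooring = 28+11 = 39
ES_Trim work = max(EF_Painting=33, EF_Flooring=39) = 39; EF_Trim work = 39+13 = 52
Expected project duration μ = 52 days. Critical path: Insulation → Drywall → Flooring → Trim work.

52 days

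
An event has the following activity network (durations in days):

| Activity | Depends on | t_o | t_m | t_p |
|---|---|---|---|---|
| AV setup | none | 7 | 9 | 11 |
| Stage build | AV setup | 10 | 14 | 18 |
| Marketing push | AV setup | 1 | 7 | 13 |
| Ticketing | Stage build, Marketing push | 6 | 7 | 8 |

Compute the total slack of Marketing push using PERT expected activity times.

7 days

te_AV setup = (7 + 4·9 + 11)/6 = 54/6 = 9
te_Stage build = (10 + 4·14 + 18)/6 = 84/6 = 14
te_Marketing push = (1 + 4·7 + 13)/6 = 42/6 = 7
te_Ticketing = (6 + 4·7 + 8)/6 = 42/6 = 7

Forward pass:
ES_AV setup = 0; EF_AV setup = 9
ES_Stage build = 9; EF_Stage build = 9+14 = 23
ES_Marketing push = 9; EF_Marketing push = 9+7 = 16
ES_Ticketing = max(EF_Stage build=23, EF_Marketing push=16) = 23; EF_Ticketing = 23+7 = 30
Expected project duration μ = 30 days. Critical path: AV setup → Stage build → Ticketing.

Backward pass:
LF_Ticketing = 30; LS_Ticketing = 30−7 = 23
LF_Marketing push = LS_Ticketing = 23; LS_Marketing push = 23−7 = 16
LF_Stage build = LS_Ticketing = 23; LS_Stage build = 23−14 = 9
LF_AV setup = min(LS_Stage build=9, LS_Marketing push=16) = 9; LS_AV setup = 9−9 = 0
Slack_Marketing push = LS_Marketing push − ES_Marketing push = 16 − 9 = 7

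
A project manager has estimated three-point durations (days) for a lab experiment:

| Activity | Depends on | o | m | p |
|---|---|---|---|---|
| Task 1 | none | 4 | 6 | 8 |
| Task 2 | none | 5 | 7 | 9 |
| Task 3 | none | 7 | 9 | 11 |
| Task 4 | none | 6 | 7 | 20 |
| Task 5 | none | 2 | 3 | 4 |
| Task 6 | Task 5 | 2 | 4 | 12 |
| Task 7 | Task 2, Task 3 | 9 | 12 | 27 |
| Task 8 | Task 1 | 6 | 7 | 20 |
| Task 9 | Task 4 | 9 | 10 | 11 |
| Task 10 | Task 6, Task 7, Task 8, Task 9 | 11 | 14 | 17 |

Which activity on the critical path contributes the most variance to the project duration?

te_Task 1 = (4 + 4·6 + 8)/6 = 36/6 = 6; σ²_Task 1 = ((8−4)/6)² = 0.444
te_Task 2 = (5 + 4·7 + 9)/6 = 42/6 = 7; σ²_Task 2 = ((9−5)/6)² = 0.444
te_Task 3 = (7 + 4·9 + 11)/6 = 54/6 = 9; σ²_Task 3 = ((11−7)/6)² = 0.444
te_Task 4 = (6 + 4·7 + 20)/6 = 54/6 = 9; σ²_Task 4 = ((20−6)/6)² = 5.444
te_Task 5 = (2 + 4·3 + 4)/6 = 18/6 = 3; σ²_Task 5 = ((4−2)/6)² = 0.111
te_Task 6 = (2 + 4·4 + 12)/6 = 30/6 = 5; σ²_Task 6 = ((12−2)/6)² = 2.778
te_Task 7 = (9 + 4·12 + 27)/6 = 84/6 = 14; σ²_Task 7 = ((27−9)/6)² = 9.000
te_Task 8 = (6 + 4·7 + 20)/6 = 54/6 = 9; σ²_Task 8 = ((20−6)/6)² = 5.444
te_Task 9 = (9 + 4·10 + 11)/6 = 60/6 = 10; σ²_Task 9 = ((11−9)/6)² = 0.111
te_Task 10 = (11 + 4·14 + 17)/6 = 84/6 = 14; σ²_Task 10 = ((17−11)/6)² = 1.000

Forward pass:
ES_Task 1 = 0; EF_Task 1 = 6
ES_Task 2 = 0; EF_Task 2 = 7
ES_Task 3 = 0; EF_Task 3 = 9
ES_Task 4 = 0; EF_Task 4 = 9
ES_Task 5 = 0; EF_Task 5 = 3
ES_Task 6 = 3; EF_Task 6 = 3+5 = 8
ES_Task 7 = max(EF_Task 2=7, EF_Task 3=9) = 9; EF_Task 7 = 9+14 = 23
ES_Task 8 = 6; EF_Task 8 = 6+9 = 15
ES_Task 9 = 9; EF_Task 9 = 9+10 = 19
ES_Task 10 = max(EF_Task 6=8, EF_Task 7=23, EF_Task 8=15, EF_Task 9=19) = 23; EF_Task 10 = 23+14 = 37
Expected project duration μ = 37 days. Critical path: Task 3 → Task 7 → Task 10.

Variances on critical path: σ²_Task 3=0.444, σ²_Task 7=9.000, σ²_Task 10=1.000.
Largest is σ²_Task 7 = 9.000.

Task 7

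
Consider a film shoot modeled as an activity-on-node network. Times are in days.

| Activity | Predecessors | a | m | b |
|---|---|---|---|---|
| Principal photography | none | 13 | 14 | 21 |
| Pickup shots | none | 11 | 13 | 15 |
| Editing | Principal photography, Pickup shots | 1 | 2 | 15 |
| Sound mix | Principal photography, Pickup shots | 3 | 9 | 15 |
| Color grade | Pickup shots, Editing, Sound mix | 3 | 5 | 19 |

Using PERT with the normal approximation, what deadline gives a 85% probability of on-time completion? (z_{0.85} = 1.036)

te_Principal photography = (13 + 4·14 + 21)/6 = 90/6 = 15; σ²_Principal photography = ((21−13)/6)² = 1.778
te_Pickup shots = (11 + 4·13 + 15)/6 = 78/6 = 13; σ²_Pickup shots = ((15−11)/6)² = 0.444
te_Editing = (1 + 4·2 + 15)/6 = 24/6 = 4; σ²_Editing = ((15−1)/6)² = 5.444
te_Sound mix = (3 + 4·9 + 15)/6 = 54/6 = 9; σ²_Sound mix = ((15−3)/6)² = 4.000
te_Color grade = (3 + 4·5 + 19)/6 = 42/6 = 7; σ²_Color grade = ((19−3)/6)² = 7.111

Forward pass:
ES_Principal photography = 0; EF_Principal photography = 15
ES_Pickup shots = 0; EF_Pickup shots = 13
ES_Editing = max(EF_Principal photography=15, EF_Pickup shots=13) = 15; EF_Editing = 15+4 = 19
ES_Sound mix = max(EF_Principal photography=15, EF_Pickup shots=13) = 15; EF_Sound mix = 15+9 = 24
ES_Color grade = max(EF_Pickup shots=13, EF_Editing=19, EF_Sound mix=24) = 24; EF_Color grade = 24+7 = 31
Expected project duration μ = 31 days. Critical path: Principal photography → Sound mix → Color grade.

Variance along critical path = 1.778 + 4.000 + 7.111 = 12.889; σ = 3.590 days.
D = μ + z·σ = 31 + 1.036·3.590 = 34.7 days

34.7 days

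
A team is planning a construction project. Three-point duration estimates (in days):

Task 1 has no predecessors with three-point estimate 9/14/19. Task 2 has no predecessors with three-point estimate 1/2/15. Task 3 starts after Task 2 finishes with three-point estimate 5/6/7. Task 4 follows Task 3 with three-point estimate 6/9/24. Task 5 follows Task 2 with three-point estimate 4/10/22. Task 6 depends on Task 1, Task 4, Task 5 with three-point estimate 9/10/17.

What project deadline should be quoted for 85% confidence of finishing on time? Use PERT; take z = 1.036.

te_Task 1 = (9 + 4·14 + 19)/6 = 84/6 = 14; σ²_Task 1 = ((19−9)/6)² = 2.778
te_Task 2 = (1 + 4·2 + 15)/6 = 24/6 = 4; σ²_Task 2 = ((15−1)/6)² = 5.444
te_Task 3 = (5 + 4·6 + 7)/6 = 36/6 = 6; σ²_Task 3 = ((7−5)/6)² = 0.111
te_Task 4 = (6 + 4·9 + 24)/6 = 66/6 = 11; σ²_Task 4 = ((24−6)/6)² = 9.000
te_Task 5 = (4 + 4·10 + 22)/6 = 66/6 = 11; σ²_Task 5 = ((22−4)/6)² = 9.000
te_Task 6 = (9 + 4·10 + 17)/6 = 66/6 = 11; σ²_Task 6 = ((17−9)/6)² = 1.778

Forward pass:
ES_Task 1 = 0; EF_Task 1 = 14
ES_Task 2 = 0; EF_Task 2 = 4
ES_Task 3 = 4; EF_Task 3 = 4+6 = 10
ES_Task 4 = 10; EF_Task 4 = 10+11 = 21
ES_Task 5 = 4; EF_Task 5 = 4+11 = 15
ES_Task 6 = max(EF_Task 1=14, EF_Task 4=21, EF_Task 5=15) = 21; EF_Task 6 = 21+11 = 32
Expected project duration μ = 32 days. Critical path: Task 2 → Task 3 → Task 4 → Task 6.

Variance along critical path = 5.444 + 0.111 + 9.000 + 1.778 = 16.333; σ = 4.041 days.
D = μ + z·σ = 32 + 1.036·4.041 = 36.2 days

36.2 days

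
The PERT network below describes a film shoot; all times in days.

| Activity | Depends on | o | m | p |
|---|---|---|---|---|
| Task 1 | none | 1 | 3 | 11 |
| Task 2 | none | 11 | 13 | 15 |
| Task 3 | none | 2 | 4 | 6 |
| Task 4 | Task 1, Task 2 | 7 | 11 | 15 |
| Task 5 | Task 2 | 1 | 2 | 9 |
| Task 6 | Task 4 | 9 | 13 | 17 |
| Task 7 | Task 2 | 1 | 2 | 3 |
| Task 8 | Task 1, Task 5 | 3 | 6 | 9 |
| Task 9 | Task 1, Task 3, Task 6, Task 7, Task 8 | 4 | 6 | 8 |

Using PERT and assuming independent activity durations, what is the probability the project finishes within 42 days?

0.318

te_Task 1 = (1 + 4·3 + 11)/6 = 24/6 = 4; σ²_Task 1 = ((11−1)/6)² = 2.778
te_Task 2 = (11 + 4·13 + 15)/6 = 78/6 = 13; σ²_Task 2 = ((15−11)/6)² = 0.444
te_Task 3 = (2 + 4·4 + 6)/6 = 24/6 = 4; σ²_Task 3 = ((6−2)/6)² = 0.444
te_Task 4 = (7 + 4·11 + 15)/6 = 66/6 = 11; σ²_Task 4 = ((15−7)/6)² = 1.778
te_Task 5 = (1 + 4·2 + 9)/6 = 18/6 = 3; σ²_Task 5 = ((9−1)/6)² = 1.778
te_Task 6 = (9 + 4·13 + 17)/6 = 78/6 = 13; σ²_Task 6 = ((17−9)/6)² = 1.778
te_Task 7 = (1 + 4·2 + 3)/6 = 12/6 = 2; σ²_Task 7 = ((3−1)/6)² = 0.111
te_Task 8 = (3 + 4·6 + 9)/6 = 36/6 = 6; σ²_Task 8 = ((9−3)/6)² = 1.000
te_Task 9 = (4 + 4·6 + 8)/6 = 36/6 = 6; σ²_Task 9 = ((8−4)/6)² = 0.444

Forward pass:
ES_Task 1 = 0; EF_Task 1 = 4
ES_Task 2 = 0; EF_Task 2 = 13
ES_Task 3 = 0; EF_Task 3 = 4
ES_Task 4 = max(EF_Task 1=4, EF_Task 2=13) = 13; EF_Task 4 = 13+11 = 24
ES_Task 5 = 13; EF_Task 5 = 13+3 = 16
ES_Task 6 = 24; EF_Task 6 = 24+13 = 37
ES_Task 7 = 13; EF_Task 7 = 13+2 = 15
ES_Task 8 = max(EF_Task 1=4, EF_Task 5=16) = 16; EF_Task 8 = 16+6 = 22
ES_Task 9 = max(EF_Task 1=4, EF_Task 3=4, EF_Task 6=37, EF_Task 7=15, EF_Task 8=22) = 37; EF_Task 9 = 37+6 = 43
Expected project duration μ = 43 days. Critical path: Task 2 → Task 4 → Task 6 → Task 9.

Variance along critical path = 0.444 + 1.778 + 1.778 + 0.444 = 4.444; σ = √4.444 = 2.108 days.
Z = (42 − 43) / 2.108 = -0.474
P(T ≤ 42) = Φ(-0.474) ≈ 0.318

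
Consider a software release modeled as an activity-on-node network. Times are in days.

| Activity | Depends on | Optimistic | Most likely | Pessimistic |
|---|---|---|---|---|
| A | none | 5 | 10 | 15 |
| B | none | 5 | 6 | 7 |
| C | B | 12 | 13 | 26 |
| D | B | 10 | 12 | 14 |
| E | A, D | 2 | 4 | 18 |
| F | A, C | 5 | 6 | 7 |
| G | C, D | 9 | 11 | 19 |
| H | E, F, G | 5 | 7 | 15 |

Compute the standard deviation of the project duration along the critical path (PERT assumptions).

3.33 days

te_A = (5 + 4·10 + 15)/6 = 60/6 = 10; σ²_A = ((15−5)/6)² = 2.778
te_B = (5 + 4·6 + 7)/6 = 36/6 = 6; σ²_B = ((7−5)/6)² = 0.111
te_C = (12 + 4·13 + 26)/6 = 90/6 = 15; σ²_C = ((26−12)/6)² = 5.444
te_D = (10 + 4·12 + 14)/6 = 72/6 = 12; σ²_D = ((14−10)/6)² = 0.444
te_E = (2 + 4·4 + 18)/6 = 36/6 = 6; σ²_E = ((18−2)/6)² = 7.111
te_F = (5 + 4·6 + 7)/6 = 36/6 = 6; σ²_F = ((7−5)/6)² = 0.111
te_G = (9 + 4·11 + 19)/6 = 72/6 = 12; σ²_G = ((19−9)/6)² = 2.778
te_H = (5 + 4·7 + 15)/6 = 48/6 = 8; σ²_H = ((15−5)/6)² = 2.778

Forward pass:
ES_A = 0; EF_A = 10
ES_B = 0; EF_B = 6
ES_C = 6; EF_C = 6+15 = 21
ES_D = 6; EF_D = 6+12 = 18
ES_E = max(EF_A=10, EF_D=18) = 18; EF_E = 18+6 = 24
ES_F = max(EF_A=10, EF_C=21) = 21; EF_F = 21+6 = 27
ES_G = max(EF_C=21, EF_D=18) = 21; EF_G = 21+12 = 33
ES_H = max(EF_E=24, EF_F=27, EF_G=33) = 33; EF_H = 33+8 = 41
Expected project duration μ = 41 days. Critical path: B → C → G → H.

Variance along critical path = 0.111 + 5.444 + 2.778 + 2.778 = 11.111
σ = √11.111 = 3.333 days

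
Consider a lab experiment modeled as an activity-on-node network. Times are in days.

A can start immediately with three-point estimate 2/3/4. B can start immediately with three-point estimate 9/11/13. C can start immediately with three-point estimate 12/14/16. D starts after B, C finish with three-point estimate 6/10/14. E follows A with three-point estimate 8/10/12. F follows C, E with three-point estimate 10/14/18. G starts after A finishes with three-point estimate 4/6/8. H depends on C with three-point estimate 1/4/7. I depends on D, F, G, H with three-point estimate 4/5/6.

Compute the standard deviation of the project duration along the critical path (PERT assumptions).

1.53 days

te_A = (2 + 4·3 + 4)/6 = 18/6 = 3; σ²_A = ((4−2)/6)² = 0.111
te_B = (9 + 4·11 + 13)/6 = 66/6 = 11; σ²_B = ((13−9)/6)² = 0.444
te_C = (12 + 4·14 + 16)/6 = 84/6 = 14; σ²_C = ((16−12)/6)² = 0.444
te_D = (6 + 4·10 + 14)/6 = 60/6 = 10; σ²_D = ((14−6)/6)² = 1.778
te_E = (8 + 4·10 + 12)/6 = 60/6 = 10; σ²_E = ((12−8)/6)² = 0.444
te_F = (10 + 4·14 + 18)/6 = 84/6 = 14; σ²_F = ((18−10)/6)² = 1.778
te_G = (4 + 4·6 + 8)/6 = 36/6 = 6; σ²_G = ((8−4)/6)² = 0.444
te_H = (1 + 4·4 + 7)/6 = 24/6 = 4; σ²_H = ((7−1)/6)² = 1.000
te_I = (4 + 4·5 + 6)/6 = 30/6 = 5; σ²_I = ((6−4)/6)² = 0.111

Forward pass:
ES_A = 0; EF_A = 3
ES_B = 0; EF_B = 11
ES_C = 0; EF_C = 14
ES_D = max(EF_B=11, EF_C=14) = 14; EF_D = 14+10 = 24
ES_E = 3; EF_E = 3+10 = 13
ES_F = max(EF_C=14, EF_E=13) = 14; EF_F = 14+14 = 28
ES_G = 3; EF_G = 3+6 = 9
ES_H = 14; EF_H = 14+4 = 18
ES_I = max(EF_D=24, EF_F=28, EF_G=9, EF_H=18) = 28; EF_I = 28+5 = 33
Expected project duration μ = 33 days. Critical path: C → F → I.

Variance along critical path = 0.444 + 1.778 + 0.111 = 2.333
σ = √2.333 = 1.528 days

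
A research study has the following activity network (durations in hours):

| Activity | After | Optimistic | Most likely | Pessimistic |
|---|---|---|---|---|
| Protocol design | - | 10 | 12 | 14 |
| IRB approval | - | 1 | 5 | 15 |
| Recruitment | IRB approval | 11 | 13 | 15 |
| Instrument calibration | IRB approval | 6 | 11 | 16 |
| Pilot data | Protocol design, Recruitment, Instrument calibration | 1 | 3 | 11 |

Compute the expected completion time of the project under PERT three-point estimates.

23 hours

te_Protocol design = (10 + 4·12 + 14)/6 = 72/6 = 12
te_IRB approval = (1 + 4·5 + 15)/6 = 36/6 = 6
te_Recruitment = (11 + 4·13 + 15)/6 = 78/6 = 13
te_Instrument calibration = (6 + 4·11 + 16)/6 = 66/6 = 11
te_Pilot data = (1 + 4·3 + 11)/6 = 24/6 = 4

Forward pass:
ES_Protocol design = 0; EF_Protocol design = 12
ES_IRB approval = 0; EF_IRB approval = 6
ES_Recruitment = 6; EF_Recruitment = 6+13 = 19
ES_Instrument calibration = 6; EF_Instrument calibration = 6+11 = 17
ES_Pilot data = max(EF_Protocol design=12, EF_Recruitment=19, EF_Instrument calibration=17) = 19; EF_Pilot data = 19+4 = 23
Expected project duration μ = 23 hours. Critical path: IRB approval → Recruitment → Pilot data.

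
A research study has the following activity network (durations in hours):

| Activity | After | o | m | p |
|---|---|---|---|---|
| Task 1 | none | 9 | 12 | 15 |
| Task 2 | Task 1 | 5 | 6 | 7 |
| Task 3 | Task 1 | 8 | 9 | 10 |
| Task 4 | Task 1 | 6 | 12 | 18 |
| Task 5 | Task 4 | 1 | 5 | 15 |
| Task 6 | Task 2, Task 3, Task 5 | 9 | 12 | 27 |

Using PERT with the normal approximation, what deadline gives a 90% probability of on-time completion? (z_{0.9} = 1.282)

te_Task 1 = (9 + 4·12 + 15)/6 = 72/6 = 12; σ²_Task 1 = ((15−9)/6)² = 1.000
te_Task 2 = (5 + 4·6 + 7)/6 = 36/6 = 6; σ²_Task 2 = ((7−5)/6)² = 0.111
te_Task 3 = (8 + 4·9 + 10)/6 = 54/6 = 9; σ²_Task 3 = ((10−8)/6)² = 0.111
te_Task 4 = (6 + 4·12 + 18)/6 = 72/6 = 12; σ²_Task 4 = ((18−6)/6)² = 4.000
te_Task 5 = (1 + 4·5 + 15)/6 = 36/6 = 6; σ²_Task 5 = ((15−1)/6)² = 5.444
te_Task 6 = (9 + 4·12 + 27)/6 = 84/6 = 14; σ²_Task 6 = ((27−9)/6)² = 9.000

Forward pass:
ES_Task 1 = 0; EF_Task 1 = 12
ES_Task 2 = 12; EF_Task 2 = 12+6 = 18
ES_Task 3 = 12; EF_Task 3 = 12+9 = 21
ES_Task 4 = 12; EF_Task 4 = 12+12 = 24
ES_Task 5 = 24; EF_Task 5 = 24+6 = 30
ES_Task 6 = max(EF_Task 2=18, EF_Task 3=21, EF_Task 5=30) = 30; EF_Task 6 = 30+14 = 44
Expected project duration μ = 44 hours. Critical path: Task 1 → Task 4 → Task 5 → Task 6.

Variance along critical path = 1.000 + 4.000 + 5.444 + 9.000 = 19.444; σ = 4.410 hours.
D = μ + z·σ = 44 + 1.282·4.410 = 49.7 hours

49.7 hours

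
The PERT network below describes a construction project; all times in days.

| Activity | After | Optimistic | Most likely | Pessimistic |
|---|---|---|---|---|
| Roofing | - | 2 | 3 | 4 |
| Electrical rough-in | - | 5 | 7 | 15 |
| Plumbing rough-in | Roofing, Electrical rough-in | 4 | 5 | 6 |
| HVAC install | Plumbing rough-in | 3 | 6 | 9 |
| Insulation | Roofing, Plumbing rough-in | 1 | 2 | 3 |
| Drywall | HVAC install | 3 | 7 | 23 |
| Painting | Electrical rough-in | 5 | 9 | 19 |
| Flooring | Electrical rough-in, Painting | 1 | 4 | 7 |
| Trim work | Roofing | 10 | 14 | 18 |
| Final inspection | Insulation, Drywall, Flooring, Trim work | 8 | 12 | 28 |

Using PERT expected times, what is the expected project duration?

te_Roofing = (2 + 4·3 + 4)/6 = 18/6 = 3
te_Electrical rough-in = (5 + 4·7 + 15)/6 = 48/6 = 8
te_Plumbing rough-in = (4 + 4·5 + 6)/6 = 30/6 = 5
te_HVAC install = (3 + 4·6 + 9)/6 = 36/6 = 6
te_Insulation = (1 + 4·2 + 3)/6 = 12/6 = 2
te_Drywall = (3 + 4·7 + 23)/6 = 54/6 = 9
te_Painting = (5 + 4·9 + 19)/6 = 60/6 = 10
te_Flooring = (1 + 4·4 + 7)/6 = 24/6 = 4
te_Trim work = (10 + 4·14 + 18)/6 = 84/6 = 14
te_Final inspection = (8 + 4·12 + 28)/6 = 84/6 = 14

Forward pass:
ES_Roofing = 0; EF_Roofing = 3
ES_Electrical rough-in = 0; EF_Electrical rough-in = 8
ES_Plumbing rough-in = max(EF_Roofing=3, EF_Electrical rough-in=8) = 8; EF_Plumbing rough-in = 8+5 = 13
ES_HVAC install = 13; EF_HVAC install = 13+6 = 19
ES_Insulation = max(EF_Roofing=3, EF_Plumbing rough-in=13) = 13; EF_Insulation = 13+2 = 15
ES_Drywall = 19; EF_Drywall = 19+9 = 28
ES_Painting = 8; EF_Painting = 8+10 = 18
ES_Flooring = max(EF_Electrical rough-in=8, EF_Painting=18) = 18; EF_Flooring = 18+4 = 22
ES_Trim work = 3; EF_Trim work = 3+14 = 17
ES_Final inspection = max(EF_Insulation=15, EF_Drywall=28, EF_Flooring=22, EF_Trim work=17) = 28; EF_Final inspection = 28+14 = 42
Expected project duration μ = 42 days. Critical path: Electrical rough-in → Plumbing rough-in → HVAC install → Drywall → Final inspection.

42 days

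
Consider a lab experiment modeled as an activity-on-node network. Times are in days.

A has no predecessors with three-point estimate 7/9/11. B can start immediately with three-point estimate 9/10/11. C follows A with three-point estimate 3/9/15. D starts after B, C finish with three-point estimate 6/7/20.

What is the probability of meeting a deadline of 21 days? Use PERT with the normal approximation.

0.028

te_A = (7 + 4·9 + 11)/6 = 54/6 = 9; σ²_A = ((11−7)/6)² = 0.444
te_B = (9 + 4·10 + 11)/6 = 60/6 = 10; σ²_B = ((11−9)/6)² = 0.111
te_C = (3 + 4·9 + 15)/6 = 54/6 = 9; σ²_C = ((15−3)/6)² = 4.000
te_D = (6 + 4·7 + 20)/6 = 54/6 = 9; σ²_D = ((20−6)/6)² = 5.444

Forward pass:
ES_A = 0; EF_A = 9
ES_B = 0; EF_B = 10
ES_C = 9; EF_C = 9+9 = 18
ES_D = max(EF_B=10, EF_C=18) = 18; EF_D = 18+9 = 27
Expected project duration μ = 27 days. Critical path: A → C → D.

Variance along critical path = 0.444 + 4.000 + 5.444 = 9.889; σ = √9.889 = 3.145 days.
Z = (21 − 27) / 3.145 = -1.908
P(T ≤ 21) = Φ(-1.908) ≈ 0.028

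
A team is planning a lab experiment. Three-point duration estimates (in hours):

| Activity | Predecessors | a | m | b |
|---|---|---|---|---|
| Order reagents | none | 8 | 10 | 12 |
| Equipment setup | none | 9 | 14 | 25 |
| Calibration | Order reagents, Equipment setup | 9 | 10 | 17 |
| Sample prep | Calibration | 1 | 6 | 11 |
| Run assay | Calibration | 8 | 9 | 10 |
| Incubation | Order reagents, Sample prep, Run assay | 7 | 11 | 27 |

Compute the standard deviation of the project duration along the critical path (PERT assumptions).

te_Order reagents = (8 + 4·10 + 12)/6 = 60/6 = 10; σ²_Order reagents = ((12−8)/6)² = 0.444
te_Equipment setup = (9 + 4·14 + 25)/6 = 90/6 = 15; σ²_Equipment setup = ((25−9)/6)² = 7.111
te_Calibration = (9 + 4·10 + 17)/6 = 66/6 = 11; σ²_Calibration = ((17−9)/6)² = 1.778
te_Sample prep = (1 + 4·6 + 11)/6 = 36/6 = 6; σ²_Sample prep = ((11−1)/6)² = 2.778
te_Run assay = (8 + 4·9 + 10)/6 = 54/6 = 9; σ²_Run assay = ((10−8)/6)² = 0.111
te_Incubation = (7 + 4·11 + 27)/6 = 78/6 = 13; σ²_Incubation = ((27−7)/6)² = 11.111

Forward pass:
ES_Order reagents = 0; EF_Order reagents = 10
ES_Equipment setup = 0; EF_Equipment setup = 15
ES_Calibration = max(EF_Order reagents=10, EF_Equipment setup=15) = 15; EF_Calibration = 15+11 = 26
ES_Sample prep = 26; EF_Sample prep = 26+6 = 32
ES_Run assay = 26; EF_Run assay = 26+9 = 35
ES_Incubation = max(EF_Order reagents=10, EF_Sample prep=32, EF_Run assay=35) = 35; EF_Incubation = 35+13 = 48
Expected project duration μ = 48 hours. Critical path: Equipment setup → Calibration → Run assay → Incubation.

Variance along critical path = 7.111 + 1.778 + 0.111 + 11.111 = 20.111
σ = √20.111 = 4.485 hours

4.48 hours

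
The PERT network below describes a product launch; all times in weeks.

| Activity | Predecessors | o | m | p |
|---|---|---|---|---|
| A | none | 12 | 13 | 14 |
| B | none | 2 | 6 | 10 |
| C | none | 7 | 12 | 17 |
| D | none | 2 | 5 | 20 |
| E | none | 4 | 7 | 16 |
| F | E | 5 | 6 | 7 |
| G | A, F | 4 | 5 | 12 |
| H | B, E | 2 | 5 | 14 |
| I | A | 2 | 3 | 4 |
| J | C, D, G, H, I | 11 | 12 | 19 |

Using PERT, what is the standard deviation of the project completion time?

2.77 weeks

te_A = (12 + 4·13 + 14)/6 = 78/6 = 13; σ²_A = ((14−12)/6)² = 0.111
te_B = (2 + 4·6 + 10)/6 = 36/6 = 6; σ²_B = ((10−2)/6)² = 1.778
te_C = (7 + 4·12 + 17)/6 = 72/6 = 12; σ²_C = ((17−7)/6)² = 2.778
te_D = (2 + 4·5 + 20)/6 = 42/6 = 7; σ²_D = ((20−2)/6)² = 9.000
te_E = (4 + 4·7 + 16)/6 = 48/6 = 8; σ²_E = ((16−4)/6)² = 4.000
te_F = (5 + 4·6 + 7)/6 = 36/6 = 6; σ²_F = ((7−5)/6)² = 0.111
te_G = (4 + 4·5 + 12)/6 = 36/6 = 6; σ²_G = ((12−4)/6)² = 1.778
te_H = (2 + 4·5 + 14)/6 = 36/6 = 6; σ²_H = ((14−2)/6)² = 4.000
te_I = (2 + 4·3 + 4)/6 = 18/6 = 3; σ²_I = ((4−2)/6)² = 0.111
te_J = (11 + 4·12 + 19)/6 = 78/6 = 13; σ²_J = ((19−11)/6)² = 1.778

Forward pass:
ES_A = 0; EF_A = 13
ES_B = 0; EF_B = 6
ES_C = 0; EF_C = 12
ES_D = 0; EF_D = 7
ES_E = 0; EF_E = 8
ES_F = 8; EF_F = 8+6 = 14
ES_G = max(EF_A=13, EF_F=14) = 14; EF_G = 14+6 = 20
ES_H = max(EF_B=6, EF_E=8) = 8; EF_H = 8+6 = 14
ES_I = 13; EF_I = 13+3 = 16
ES_J = max(EF_C=12, EF_D=7, EF_G=20, EF_H=14, EF_I=16) = 20; EF_J = 20+13 = 33
Expected project duration μ = 33 weeks. Critical path: E → F → G → J.

Variance along critical path = 4.000 + 0.111 + 1.778 + 1.778 = 7.667
σ = √7.667 = 2.769 weeks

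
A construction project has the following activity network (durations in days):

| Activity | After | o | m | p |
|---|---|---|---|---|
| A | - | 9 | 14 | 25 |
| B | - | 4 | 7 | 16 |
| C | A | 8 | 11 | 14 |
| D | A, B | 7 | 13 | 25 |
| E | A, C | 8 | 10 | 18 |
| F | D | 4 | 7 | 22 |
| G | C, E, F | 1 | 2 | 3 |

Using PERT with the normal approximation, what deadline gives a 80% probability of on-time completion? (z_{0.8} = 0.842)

44.2 days

te_A = (9 + 4·14 + 25)/6 = 90/6 = 15; σ²_A = ((25−9)/6)² = 7.111
te_B = (4 + 4·7 + 16)/6 = 48/6 = 8; σ²_B = ((16−4)/6)² = 4.000
te_C = (8 + 4·11 + 14)/6 = 66/6 = 11; σ²_C = ((14−8)/6)² = 1.000
te_D = (7 + 4·13 + 25)/6 = 84/6 = 14; σ²_D = ((25−7)/6)² = 9.000
te_E = (8 + 4·10 + 18)/6 = 66/6 = 11; σ²_E = ((18−8)/6)² = 2.778
te_F = (4 + 4·7 + 22)/6 = 54/6 = 9; σ²_F = ((22−4)/6)² = 9.000
te_G = (1 + 4·2 + 3)/6 = 12/6 = 2; σ²_G = ((3−1)/6)² = 0.111

Forward pass:
ES_A = 0; EF_A = 15
ES_B = 0; EF_B = 8
ES_C = 15; EF_C = 15+11 = 26
ES_D = max(EF_A=15, EF_B=8) = 15; EF_D = 15+14 = 29
ES_E = max(EF_A=15, EF_C=26) = 26; EF_E = 26+11 = 37
ES_F = 29; EF_F = 29+9 = 38
ES_G = max(EF_C=26, EF_E=37, EF_F=38) = 38; EF_G = 38+2 = 40
Expected project duration μ = 40 days. Critical path: A → D → F → G.

Variance along critical path = 7.111 + 9.000 + 9.000 + 0.111 = 25.222; σ = 5.022 days.
D = μ + z·σ = 40 + 0.842·5.022 = 44.2 days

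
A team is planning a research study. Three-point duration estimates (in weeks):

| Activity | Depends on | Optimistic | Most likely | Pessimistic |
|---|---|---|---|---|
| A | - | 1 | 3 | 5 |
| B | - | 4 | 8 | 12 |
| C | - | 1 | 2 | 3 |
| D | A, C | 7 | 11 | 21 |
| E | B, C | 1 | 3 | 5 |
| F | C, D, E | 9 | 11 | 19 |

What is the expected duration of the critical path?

te_A = (1 + 4·3 + 5)/6 = 18/6 = 3
te_B = (4 + 4·8 + 12)/6 = 48/6 = 8
te_C = (1 + 4·2 + 3)/6 = 12/6 = 2
te_D = (7 + 4·11 + 21)/6 = 72/6 = 12
te_E = (1 + 4·3 + 5)/6 = 18/6 = 3
te_F = (9 + 4·11 + 19)/6 = 72/6 = 12

Forward pass:
ES_A = 0; EF_A = 3
ES_B = 0; EF_B = 8
ES_C = 0; EF_C = 2
ES_D = max(EF_A=3, EF_C=2) = 3; EF_D = 3+12 = 15
ES_E = max(EF_B=8, EF_C=2) = 8; EF_E = 8+3 = 11
ES_F = max(EF_C=2, EF_D=15, EF_E=11) = 15; EF_F = 15+12 = 27
Expected project duration μ = 27 weeks. Critical path: A → D → F.

27 weeks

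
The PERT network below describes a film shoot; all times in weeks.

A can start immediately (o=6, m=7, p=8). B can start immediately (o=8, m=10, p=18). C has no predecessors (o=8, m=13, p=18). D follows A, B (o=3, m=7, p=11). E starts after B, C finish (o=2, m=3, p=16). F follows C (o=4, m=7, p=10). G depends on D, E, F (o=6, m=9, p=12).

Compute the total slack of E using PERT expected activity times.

2 weeks

te_A = (6 + 4·7 + 8)/6 = 42/6 = 7
te_B = (8 + 4·10 + 18)/6 = 66/6 = 11
te_C = (8 + 4·13 + 18)/6 = 78/6 = 13
te_D = (3 + 4·7 + 11)/6 = 42/6 = 7
te_E = (2 + 4·3 + 16)/6 = 30/6 = 5
te_F = (4 + 4·7 + 10)/6 = 42/6 = 7
te_G = (6 + 4·9 + 12)/6 = 54/6 = 9

Forward pass:
ES_A = 0; EF_A = 7
ES_B = 0; EF_B = 11
ES_C = 0; EF_C = 13
ES_D = max(EF_A=7, EF_B=11) = 11; EF_D = 11+7 = 18
ES_E = max(EF_B=11, EF_C=13) = 13; EF_E = 13+5 = 18
ES_F = 13; EF_F = 13+7 = 20
ES_G = max(EF_D=18, EF_E=18, EF_F=20) = 20; EF_G = 20+9 = 29
Expected project duration μ = 29 weeks. Critical path: C → F → G.

Backward pass:
LF_G = 29; LS_G = 29−9 = 20
LF_F = LS_G = 20; LS_F = 20−7 = 13
LF_E = LS_G = 20; LS_E = 20−5 = 15
LF_D = LS_G = 20; LS_D = 20−7 = 13
LF_C = min(LS_E=15, LS_F=13) = 13; LS_C = 13−13 = 0
LF_B = min(LS_D=13, LS_E=15) = 13; LS_B = 13−11 = 2
LF_A = LS_D = 13; LS_A = 13−7 = 6
Slack_E = LS_E − ES_E = 15 − 13 = 2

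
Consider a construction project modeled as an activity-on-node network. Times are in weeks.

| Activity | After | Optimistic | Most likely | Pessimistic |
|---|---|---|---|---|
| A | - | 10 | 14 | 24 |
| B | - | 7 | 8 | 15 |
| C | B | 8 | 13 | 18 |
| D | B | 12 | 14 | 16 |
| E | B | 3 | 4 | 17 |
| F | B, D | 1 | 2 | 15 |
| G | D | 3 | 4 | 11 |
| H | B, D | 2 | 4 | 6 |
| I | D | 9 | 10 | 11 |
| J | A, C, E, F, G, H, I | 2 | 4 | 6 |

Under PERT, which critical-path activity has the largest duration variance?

te_A = (10 + 4·14 + 24)/6 = 90/6 = 15; σ²_A = ((24−10)/6)² = 5.444
te_B = (7 + 4·8 + 15)/6 = 54/6 = 9; σ²_B = ((15−7)/6)² = 1.778
te_C = (8 + 4·13 + 18)/6 = 78/6 = 13; σ²_C = ((18−8)/6)² = 2.778
te_D = (12 + 4·14 + 16)/6 = 84/6 = 14; σ²_D = ((16−12)/6)² = 0.444
te_E = (3 + 4·4 + 17)/6 = 36/6 = 6; σ²_E = ((17−3)/6)² = 5.444
te_F = (1 + 4·2 + 15)/6 = 24/6 = 4; σ²_F = ((15−1)/6)² = 5.444
te_G = (3 + 4·4 + 11)/6 = 30/6 = 5; σ²_G = ((11−3)/6)² = 1.778
te_H = (2 + 4·4 + 6)/6 = 24/6 = 4; σ²_H = ((6−2)/6)² = 0.444
te_I = (9 + 4·10 + 11)/6 = 60/6 = 10; σ²_I = ((11−9)/6)² = 0.111
te_J = (2 + 4·4 + 6)/6 = 24/6 = 4; σ²_J = ((6−2)/6)² = 0.444

Forward pass:
ES_A = 0; EF_A = 15
ES_B = 0; EF_B = 9
ES_C = 9; EF_C = 9+13 = 22
ES_D = 9; EF_D = 9+14 = 23
ES_E = 9; EF_E = 9+6 = 15
ES_F = max(EF_B=9, EF_D=23) = 23; EF_F = 23+4 = 27
ES_G = 23; EF_G = 23+5 = 28
ES_H = max(EF_B=9, EF_D=23) = 23; EF_H = 23+4 = 27
ES_I = 23; EF_I = 23+10 = 33
ES_J = max(EF_A=15, EF_C=22, EF_E=15, EF_F=27, EF_G=28, EF_H=27, EF_I=33) = 33; EF_J = 33+4 = 37
Expected project duration μ = 37 weeks. Critical path: B → D → I → J.

Variances on critical path: σ²_B=1.778, σ²_D=0.444, σ²_I=0.111, σ²_J=0.444.
Largest is σ²_B = 1.778.

B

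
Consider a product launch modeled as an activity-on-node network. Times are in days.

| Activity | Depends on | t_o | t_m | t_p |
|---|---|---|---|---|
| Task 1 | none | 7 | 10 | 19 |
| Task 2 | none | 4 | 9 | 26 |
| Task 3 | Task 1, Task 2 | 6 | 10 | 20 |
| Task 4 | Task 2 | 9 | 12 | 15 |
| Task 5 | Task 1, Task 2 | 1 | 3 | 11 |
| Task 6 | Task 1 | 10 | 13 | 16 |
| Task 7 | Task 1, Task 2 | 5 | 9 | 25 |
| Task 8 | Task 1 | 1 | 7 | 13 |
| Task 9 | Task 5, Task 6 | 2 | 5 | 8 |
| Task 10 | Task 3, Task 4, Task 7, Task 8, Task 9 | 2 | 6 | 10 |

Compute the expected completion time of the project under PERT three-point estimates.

te_Task 1 = (7 + 4·10 + 19)/6 = 66/6 = 11
te_Task 2 = (4 + 4·9 + 26)/6 = 66/6 = 11
te_Task 3 = (6 + 4·10 + 20)/6 = 66/6 = 11
te_Task 4 = (9 + 4·12 + 15)/6 = 72/6 = 12
te_Task 5 = (1 + 4·3 + 11)/6 = 24/6 = 4
te_Task 6 = (10 + 4·13 + 16)/6 = 78/6 = 13
te_Task 7 = (5 + 4·9 + 25)/6 = 66/6 = 11
te_Task 8 = (1 + 4·7 + 13)/6 = 42/6 = 7
te_Task 9 = (2 + 4·5 + 8)/6 = 30/6 = 5
te_Task 10 = (2 + 4·6 + 10)/6 = 36/6 = 6

Forward pass:
ES_Task 1 = 0; EF_Task 1 = 11
ES_Task 2 = 0; EF_Task 2 = 11
ES_Task 3 = max(EF_Task 1=11, EF_Task 2=11) = 11; EF_Task 3 = 11+11 = 22
ES_Task 4 = 11; EF_Task 4 = 11+12 = 23
ES_Task 5 = max(EF_Task 1=11, EF_Task 2=11) = 11; EF_Task 5 = 11+4 = 15
ES_Task 6 = 11; EF_Task 6 = 11+13 = 24
ES_Task 7 = max(EF_Task 1=11, EF_Task 2=11) = 11; EF_Task 7 = 11+11 = 22
ES_Task 8 = 11; EF_Task 8 = 11+7 = 18
ES_Task 9 = max(EF_Task 5=15, EF_Task 6=24) = 24; EF_Task 9 = 24+5 = 29
ES_Task 10 = max(EF_Task 3=22, EF_Task 4=23, EF_Task 7=22, EF_Task 8=18, EF_Task 9=29) = 29; EF_Task 10 = 29+6 = 35
Expected project duration μ = 35 days. Critical path: Task 1 → Task 6 → Task 9 → Task 10.

35 days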